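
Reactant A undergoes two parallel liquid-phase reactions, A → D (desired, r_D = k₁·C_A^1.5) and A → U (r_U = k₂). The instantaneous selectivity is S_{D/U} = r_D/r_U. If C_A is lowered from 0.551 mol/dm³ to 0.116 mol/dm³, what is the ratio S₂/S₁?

0.0966

S_{D/U} = (k₁/k₂)·C_A^1.5, so S₂/S₁ = (C_{A,2}/C_{A,1})^1.5.
= (0.116/0.551)^1.5 = (0.2105)^1.5 = 0.0966.
Selectivity toward D falls as C_A falls — high-concentration operation is favoured.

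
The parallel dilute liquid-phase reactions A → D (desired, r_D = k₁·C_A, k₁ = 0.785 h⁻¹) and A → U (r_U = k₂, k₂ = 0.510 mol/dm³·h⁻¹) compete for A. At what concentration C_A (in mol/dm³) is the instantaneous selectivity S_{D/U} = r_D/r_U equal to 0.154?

0.100 mol/dm³

S_{D/U} = (k₁/k₂)·C_A ⇒ C_A = S·k₂/k₁.
= 0.154×0.510/0.785 = 0.100 mol/dm³.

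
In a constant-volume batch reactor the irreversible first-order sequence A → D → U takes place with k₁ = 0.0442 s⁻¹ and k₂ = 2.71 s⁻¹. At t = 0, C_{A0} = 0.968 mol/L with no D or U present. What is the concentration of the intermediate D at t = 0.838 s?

Solving the coupled first-order balances gives C_D(t) = [k₁/(k₂−k₁)]·C_{A0}·(e^(−k₁t) − e^(−k₂t)).
e^(−k₁t) = e^(−0.0442×0.838) = e^(−0.03704) = 0.9636; e^(−k₂t) = e^(−2.271) = 0.1032.
C_D = 0.0442×0.968/(2.71−0.0442) × (0.9636−0.1032) = 0.01605×0.8604 = 0.01381 mol/L.

0.0138 mol/L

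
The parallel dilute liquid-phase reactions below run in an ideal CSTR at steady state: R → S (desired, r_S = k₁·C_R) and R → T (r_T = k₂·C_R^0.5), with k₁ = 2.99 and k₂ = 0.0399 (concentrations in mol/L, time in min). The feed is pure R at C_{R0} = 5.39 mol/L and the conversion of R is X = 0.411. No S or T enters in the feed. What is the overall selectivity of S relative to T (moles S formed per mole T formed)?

Exit C_R = C_{R0}(1−X) = 5.39×0.589 = 3.175 mol/L.
A CSTR operates uniformly at the exit composition, giving r_S = 9.492 and r_T = 0.07109 (each k·C_R^n at C_R = 3.175).
Overall selectivity = C_S/C_T = r_Sτ/(r_Tτ) = r_S/r_T = 134.

134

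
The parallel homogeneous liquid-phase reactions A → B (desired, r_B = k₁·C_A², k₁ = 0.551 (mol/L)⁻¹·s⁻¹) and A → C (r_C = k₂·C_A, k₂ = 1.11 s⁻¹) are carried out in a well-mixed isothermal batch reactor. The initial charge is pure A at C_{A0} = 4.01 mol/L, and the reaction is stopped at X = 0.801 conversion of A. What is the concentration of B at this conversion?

1.68 mol/L

C_A = C_{A0}(1−X) = 0.7980 mol/L.
Along a PFR/batch, dC_C/dC_A = −r_C/(r_B+r_C) = −k₂/(k₂+k₁·C_A).
Integrating from C_{A0} to C_A: C_C = (1.11/0.551)·ln[(1.11+0.551·4.01)/(1.11+0.551·0.798)] = 2.015·ln(3.320/1.550) = 1.535 mol/L.
Then C_B = (C_{A0}−C_A) − C_C = 3.212 − 1.535 = 1.677 mol/L.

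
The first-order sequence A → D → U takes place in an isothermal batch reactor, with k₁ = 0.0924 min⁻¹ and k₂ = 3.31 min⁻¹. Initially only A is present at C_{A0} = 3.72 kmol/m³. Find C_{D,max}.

For a first-order series the maximum intermediate yield is C_{D,max}/C_{A0} = (k₁/k₂)^[k₂/(k₂−k₁)].
= (0.0924/3.31)^(3.31/(3.31−0.0924)) = (0.02792)^(1.029) = 0.02519.
C_{D,max} = 0.02519×3.72 = 0.0937 kmol/m³.

0.0937 kmol/m³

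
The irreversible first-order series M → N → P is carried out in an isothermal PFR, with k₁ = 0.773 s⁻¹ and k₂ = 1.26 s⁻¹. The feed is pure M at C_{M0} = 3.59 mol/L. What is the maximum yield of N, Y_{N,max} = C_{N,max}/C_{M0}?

For a first-order series the maximum intermediate yield is C_{N,max}/C_{M0} = (k₁/k₂)^[k₂/(k₂−k₁)].
= (0.773/1.26)^(1.26/(1.26−0.773)) = (0.6135)^(2.587) = 0.2825.

0.282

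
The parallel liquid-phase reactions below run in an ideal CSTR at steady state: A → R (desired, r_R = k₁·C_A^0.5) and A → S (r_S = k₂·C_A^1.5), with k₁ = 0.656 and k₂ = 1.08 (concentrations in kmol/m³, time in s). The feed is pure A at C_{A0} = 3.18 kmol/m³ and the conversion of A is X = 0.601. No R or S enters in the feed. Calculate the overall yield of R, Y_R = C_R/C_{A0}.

0.195

Exit C_A = C_{A0}(1−X) = 3.18×0.399 = 1.269 kmol/m³.
Rates in a CSTR are evaluated at the outlet concentration: r_R = 0.656×1.269^0.5 = 0.7389, r_S = 1.08×1.269^1.5 = 1.544.
Fraction of consumed A going to R: r_R/(r_R+r_S) = 0.3237.
C_R = 0.3237·C_{A0}·X = 0.3237×3.18×0.601 = 0.619 kmol/m³; Y_R = C_R/C_{A0} = 0.195.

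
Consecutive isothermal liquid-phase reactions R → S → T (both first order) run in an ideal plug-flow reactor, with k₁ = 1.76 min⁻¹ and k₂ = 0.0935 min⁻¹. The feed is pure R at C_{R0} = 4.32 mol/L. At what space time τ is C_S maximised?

Setting dC_S/dτ = 0 gives τ_opt = ln(k₂/k₁)/(k₂−k₁).
= ln(0.0935/1.76)/(0.0935−1.76) = ln(0.05312)/-1.667 = -2.935/-1.667 = 1.76 min.

1.76 min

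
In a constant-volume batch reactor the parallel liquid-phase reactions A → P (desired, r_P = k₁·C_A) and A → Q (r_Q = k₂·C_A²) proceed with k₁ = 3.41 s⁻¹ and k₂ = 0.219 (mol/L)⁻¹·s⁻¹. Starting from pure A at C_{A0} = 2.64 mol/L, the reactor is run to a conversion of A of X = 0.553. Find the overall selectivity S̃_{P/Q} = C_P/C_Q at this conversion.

8.20

C_A = C_{A0}(1−X) = 1.180 mol/L.
Along a PFR/batch, dC_P/dC_A = −r_P/(r_P+r_Q) = −k₁/(k₁+k₂·C_A).
Integrating from C_{A0} to C_A: C_P = (3.41/0.219)·ln[(3.41+0.219·2.64)/(3.41+0.219·1.18)] = 15.57·ln(3.988/3.668) = 1.301 mol/L.
C_Q = (C_{A0}−C_A)−C_P = 0.1588 mol/L; S̃_{P/Q} = 1.301/0.1588 = 8.20.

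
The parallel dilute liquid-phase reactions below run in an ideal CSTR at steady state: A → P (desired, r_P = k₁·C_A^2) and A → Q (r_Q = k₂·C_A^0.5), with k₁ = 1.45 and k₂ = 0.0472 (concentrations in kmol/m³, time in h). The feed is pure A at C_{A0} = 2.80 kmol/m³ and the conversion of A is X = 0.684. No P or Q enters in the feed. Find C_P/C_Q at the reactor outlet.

25.6

Exit C_A = C_{A0}(1−X) = 2.80×0.316 = 0.8848 kmol/m³.
In a CSTR the entire volume is at exit conditions, so r_P = 1.45×0.8848^2 = 1.135 and r_Q = 0.0472×0.8848^0.5 = 0.04440.
Overall selectivity = C_P/C_Q = r_Pτ/(r_Qτ) = r_P/r_Q = 25.6.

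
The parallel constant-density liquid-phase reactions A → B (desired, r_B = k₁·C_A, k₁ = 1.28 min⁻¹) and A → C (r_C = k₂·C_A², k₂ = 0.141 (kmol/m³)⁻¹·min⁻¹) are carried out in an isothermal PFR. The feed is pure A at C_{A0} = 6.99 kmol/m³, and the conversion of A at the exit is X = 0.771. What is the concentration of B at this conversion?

C_A = C_{A0}(1−X) = 1.601 kmol/m³.
Along a PFR/batch, dC_B/dC_A = −r_B/(r_B+r_C) = −k₁/(k₁+k₂·C_A).
Integrating from C_{A0} to C_A: C_B = (1.28/0.141)·ln[(1.28+0.141·6.99)/(1.28+0.141·1.60)] = 9.078·ln(2.266/1.506) = 3.709 kmol/m³.

3.71 kmol/m³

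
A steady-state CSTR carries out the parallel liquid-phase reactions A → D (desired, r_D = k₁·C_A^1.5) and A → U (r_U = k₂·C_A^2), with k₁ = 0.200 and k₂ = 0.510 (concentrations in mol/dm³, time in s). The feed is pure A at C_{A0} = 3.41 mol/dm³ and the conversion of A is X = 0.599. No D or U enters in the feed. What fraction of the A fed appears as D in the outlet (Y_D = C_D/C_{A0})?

0.150

Exit C_A = C_{A0}(1−X) = 3.41×0.401 = 1.367 mol/dm³.
Rates in a CSTR are evaluated at the outlet concentration: r_D = 0.200×1.367^1.5 = 0.3198, r_U = 0.510×1.367^2 = 0.9536.
Fraction of consumed A going to D: r_D/(r_D+r_U) = 0.2511.
C_D = 0.2511·C_{A0}·X = 0.2511×3.41×0.599 = 0.513 mol/dm³; Y_D = C_D/C_{A0} = 0.150.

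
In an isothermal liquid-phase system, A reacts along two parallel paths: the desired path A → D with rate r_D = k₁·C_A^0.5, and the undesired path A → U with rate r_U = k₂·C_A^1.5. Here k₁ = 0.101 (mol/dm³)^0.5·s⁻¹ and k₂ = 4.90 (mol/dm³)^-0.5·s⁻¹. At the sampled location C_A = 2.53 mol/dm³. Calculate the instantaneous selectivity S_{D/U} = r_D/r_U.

0.00815

S_{D/U} = r_D/r_U = (k₁·C_A^0.5)/(k₂·C_A^1.5) = (k₁/k₂)·C_A⁻¹.
= (0.101×2.530^0.5) / (4.90×2.530^1.5) = 0.1607/19.72 = 0.00815.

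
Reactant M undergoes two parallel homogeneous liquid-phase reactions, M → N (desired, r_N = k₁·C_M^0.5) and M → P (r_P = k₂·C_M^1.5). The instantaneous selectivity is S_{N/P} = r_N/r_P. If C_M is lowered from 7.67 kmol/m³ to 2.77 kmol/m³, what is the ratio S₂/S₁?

2.77

S_{N/P} = (k₁/k₂)·C_M⁻¹, so S₂/S₁ = (C_{M,2}/C_{M,1})⁻¹.
= 7.67/2.77 = 2.77.
Selectivity toward N rises as C_M falls — low-concentration operation is favoured.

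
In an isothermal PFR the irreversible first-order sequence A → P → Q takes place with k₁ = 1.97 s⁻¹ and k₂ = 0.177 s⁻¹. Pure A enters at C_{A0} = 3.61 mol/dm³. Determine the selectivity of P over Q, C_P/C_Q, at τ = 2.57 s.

2.27

Solving the coupled first-order balances gives C_P(τ) = [k₁/(k₂−k₁)]·C_{A0}·(e^(−k₁τ) − e^(−k₂τ)).
e^(−k₁τ) = e^(−1.97×2.57) = e^(−5.063) = 0.006327; e^(−k₂τ) = e^(−0.4549) = 0.6345.
C_P = 1.97×3.61/(0.177−1.97) × (0.006327−0.6345) = (-3.966)×(-0.6282) = 2.492 mol/dm³.
C_A = C_{A0}e^(−k₁τ) = 0.02284 mol/dm³, so C_Q = C_{A0}−C_A−C_P = 1.096 mol/dm³; C_P/C_Q = 2.27.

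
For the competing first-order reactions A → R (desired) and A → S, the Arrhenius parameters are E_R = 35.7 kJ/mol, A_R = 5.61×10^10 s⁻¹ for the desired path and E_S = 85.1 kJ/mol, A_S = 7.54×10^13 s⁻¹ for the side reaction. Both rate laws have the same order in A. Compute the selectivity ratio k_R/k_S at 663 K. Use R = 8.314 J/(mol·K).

5.80

Since both paths have the same order in A, the concentration cancels and S_{R/S} = k_R/k_S = (A_R/A_S)·exp[(E_S−E_R)/(RT)].
(E_S−E_R)/(RT) = (85.1−35.7)×10³/(8.314×663) = 49400/5512 = 8.962.
k_R/k_S = (5.61×10^10/7.54×10^13)·exp(8.962) = 7.440×10^-4 × 7801 = 5.80.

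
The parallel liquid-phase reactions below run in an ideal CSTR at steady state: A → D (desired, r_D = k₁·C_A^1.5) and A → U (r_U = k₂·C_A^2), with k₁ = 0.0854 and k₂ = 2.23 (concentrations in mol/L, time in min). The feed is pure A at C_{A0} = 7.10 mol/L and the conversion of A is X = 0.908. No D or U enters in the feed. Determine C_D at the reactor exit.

0.292 mol/L

Exit C_A = C_{A0}(1−X) = 7.10×0.0920 = 0.6532 mol/L.
In a CSTR the entire volume is at exit conditions, so r_D = 0.0854×0.6532^1.5 = 0.04508 and r_U = 2.23×0.6532^2 = 0.9515.
Fraction of consumed A going to D: r_D/(r_D+r_U) = 0.04524.
C_D = 0.04524·C_{A0}·X = 0.04524×7.10×0.908 = 0.292 mol/L.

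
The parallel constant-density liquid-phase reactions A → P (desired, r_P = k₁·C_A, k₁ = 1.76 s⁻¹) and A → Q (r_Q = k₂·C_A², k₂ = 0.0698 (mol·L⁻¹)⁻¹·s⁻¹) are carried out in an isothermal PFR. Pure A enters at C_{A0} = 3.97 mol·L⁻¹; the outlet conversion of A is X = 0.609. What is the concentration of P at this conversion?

2.18 mol·L⁻¹

C_A = C_{A0}(1−X) = 1.552 mol·L⁻¹.
Along a PFR/batch, dC_P/dC_A = −r_P/(r_P+r_Q) = −k₁/(k₁+k₂·C_A).
Integrating from C_{A0} to C_A: C_P = (1.76/0.0698)·ln[(1.76+0.0698·3.97)/(1.76+0.0698·1.55)] = 25.21·ln(2.037/1.868) = 2.180 mol·L⁻¹.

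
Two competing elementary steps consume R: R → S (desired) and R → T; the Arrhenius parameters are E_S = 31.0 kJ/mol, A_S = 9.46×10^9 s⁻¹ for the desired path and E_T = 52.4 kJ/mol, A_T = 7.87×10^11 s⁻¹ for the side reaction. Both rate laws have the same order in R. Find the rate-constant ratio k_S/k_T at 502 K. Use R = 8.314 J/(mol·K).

k_S/k_T = (A_S/A_T)·exp[−(E_S−E_T)/(RT)] = (A_S/A_T)·exp[(E_T−E_S)/(RT)].
(E_T−E_S)/(RT) = (52.4−31.0)×10³/(8.314×502) = 21400/4174 = 5.127.
k_S/k_T = (9.46×10^9/7.87×10^11)·exp(5.127) = 0.01202 × 168.6 = 2.03.

2.03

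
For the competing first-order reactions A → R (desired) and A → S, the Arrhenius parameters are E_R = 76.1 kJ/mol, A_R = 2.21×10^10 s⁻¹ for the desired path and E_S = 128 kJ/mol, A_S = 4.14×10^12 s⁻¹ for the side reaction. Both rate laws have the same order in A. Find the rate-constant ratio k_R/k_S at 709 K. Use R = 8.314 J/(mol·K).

35.6

Since both paths have the same order in A, the concentration cancels and S_{R/S} = k_R/k_S = (A_R/A_S)·exp[(E_S−E_R)/(RT)].
(E_S−E_R)/(RT) = (128−76.1)×10³/(8.314×709) = 51900/5895 = 8.805.
k_R/k_S = (2.21×10^10/4.14×10^12)·exp(8.805) = 0.005338 × 6665 = 35.6.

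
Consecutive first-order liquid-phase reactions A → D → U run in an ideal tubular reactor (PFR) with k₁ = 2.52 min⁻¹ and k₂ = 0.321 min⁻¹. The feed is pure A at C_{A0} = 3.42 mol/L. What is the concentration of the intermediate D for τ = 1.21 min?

2.47 mol/L

Solving the coupled first-order balances gives C_D(τ) = [k₁/(k₂−k₁)]·C_{A0}·(e^(−k₁τ) − e^(−k₂τ)).
e^(−k₁τ) = e^(−2.52×1.21) = e^(−3.049) = 0.04740; e^(−k₂τ) = e^(−0.3884) = 0.6781.
C_D = 2.52×3.42/(0.321−2.52) × (0.04740−0.6781) = (-3.919)×(-0.6307) = 2.472 mol/L.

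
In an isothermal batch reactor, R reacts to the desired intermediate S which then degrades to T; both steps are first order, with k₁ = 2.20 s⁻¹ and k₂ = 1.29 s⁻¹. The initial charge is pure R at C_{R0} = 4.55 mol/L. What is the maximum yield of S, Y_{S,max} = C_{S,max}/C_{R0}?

At the optimum, C_{S,max}/C_{R0} = (k₁/k₂)^[k₂/(k₂−k₁)].
= (2.20/1.29)^(1.29/(1.29−2.20)) = (1.705)^(-1.418) = 0.4692.

0.469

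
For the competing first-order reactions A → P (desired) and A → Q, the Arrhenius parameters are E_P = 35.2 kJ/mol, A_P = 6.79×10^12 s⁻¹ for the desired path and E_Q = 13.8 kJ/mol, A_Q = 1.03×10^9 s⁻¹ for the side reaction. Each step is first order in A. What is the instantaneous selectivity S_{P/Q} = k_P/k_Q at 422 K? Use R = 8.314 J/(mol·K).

14.8

k_P/k_Q = (A_P/A_Q)·exp[−(E_P−E_Q)/(RT)] = (A_P/A_Q)·exp[(E_Q−E_P)/(RT)].
(E_Q−E_P)/(RT) = (13.8−35.2)×10³/(8.314×422) = -21400/3509 = -6.099.
k_P/k_Q = (6.79×10^12/1.03×10^9)·exp(-6.099) = 6592 × 0.002244 = 14.8.
Since E_P > E_Q, raising the temperature improves selectivity toward P.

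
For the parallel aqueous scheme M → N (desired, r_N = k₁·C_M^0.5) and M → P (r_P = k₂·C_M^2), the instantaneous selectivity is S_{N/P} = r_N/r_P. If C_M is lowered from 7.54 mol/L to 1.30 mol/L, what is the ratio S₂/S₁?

14.0

S_{N/P} = (k₁/k₂)·C_M^-1.5, so S₂/S₁ = (C_{M,2}/C_{M,1})^-1.5.
= (1.30/7.54)^(-1.5) = (0.1724)^(-1.5) = 14.0.
Selectivity toward N rises as C_M falls — low-concentration operation is favoured.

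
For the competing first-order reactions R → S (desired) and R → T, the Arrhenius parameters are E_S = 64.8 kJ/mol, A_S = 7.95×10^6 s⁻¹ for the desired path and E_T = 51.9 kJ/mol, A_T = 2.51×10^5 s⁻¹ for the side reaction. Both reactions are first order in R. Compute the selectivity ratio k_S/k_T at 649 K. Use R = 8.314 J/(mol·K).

2.90

With equal orders, S_{S/T} = k_S/k_T = (A_S/A_T)·exp[(E_T−E_S)/(RT)].
(E_T−E_S)/(RT) = (51.9−64.8)×10³/(8.314×649) = -12900/5396 = -2.391.
k_S/k_T = (7.95×10^6/2.51×10^5)·exp(-2.391) = 31.67 × 0.09156 = 2.90.
Since E_S > E_T, raising the temperature improves selectivity toward S.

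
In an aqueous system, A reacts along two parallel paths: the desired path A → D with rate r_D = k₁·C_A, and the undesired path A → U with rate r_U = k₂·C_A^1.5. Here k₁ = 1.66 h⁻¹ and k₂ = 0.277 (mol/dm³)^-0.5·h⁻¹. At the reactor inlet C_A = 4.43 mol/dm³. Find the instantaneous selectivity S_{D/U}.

2.85

S_{D/U} = r_D/r_U = (k₁·C_A)/(k₂·C_A^1.5) = (k₁/k₂)·C_A^-0.5.
= (1.66×4.430) / (0.277×4.430^1.5) = 7.354/2.583 = 2.85.
The undesired path is higher order in A, so low C_A (CSTR or dilute feed) favours D.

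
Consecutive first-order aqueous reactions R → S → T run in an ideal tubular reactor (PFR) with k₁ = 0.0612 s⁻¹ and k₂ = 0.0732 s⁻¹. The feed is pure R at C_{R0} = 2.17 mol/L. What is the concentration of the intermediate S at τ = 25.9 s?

For first-order series with pure R initially, C_S(τ) = k₁C_{R0}/(k₂−k₁)·(e^(−k₁τ) − e^(−k₂τ)).
e^(−k₁τ) = e^(−0.0612×25.9) = e^(−1.585) = 0.2049; e^(−k₂τ) = e^(−1.896) = 0.1502.
C_S = 0.0612×2.17/(0.0732−0.0612) × (0.2049−0.1502) = 11.07×0.05475 = 0.6059 mol/L.

0.606 mol/L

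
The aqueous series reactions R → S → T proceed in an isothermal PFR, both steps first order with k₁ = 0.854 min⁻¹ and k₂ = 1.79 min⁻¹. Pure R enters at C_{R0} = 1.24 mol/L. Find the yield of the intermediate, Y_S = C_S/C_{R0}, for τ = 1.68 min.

The intermediate concentration in a first-order A→B→C sequence is C_S = k₁C_{R0}(e^(−k₁τ) − e^(−k₂τ))/(k₂−k₁).
e^(−k₁τ) = e^(−0.854×1.68) = e^(−1.435) = 0.2382; e^(−k₂τ) = e^(−3.007) = 0.04943.
C_S = 0.854×1.24/(1.79−0.854) × (0.2382−0.04943) = 1.131×0.1888 = 0.2135 mol/L.
Y_S = C_S/C_{R0} = 0.2135/1.24 = 0.172.

0.172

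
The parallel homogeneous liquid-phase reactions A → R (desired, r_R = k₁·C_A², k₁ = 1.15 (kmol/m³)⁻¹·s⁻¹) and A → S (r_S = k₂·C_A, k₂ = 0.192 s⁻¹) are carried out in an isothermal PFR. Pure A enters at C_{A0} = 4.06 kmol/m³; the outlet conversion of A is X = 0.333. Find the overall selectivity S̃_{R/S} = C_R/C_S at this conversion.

C_A = C_{A0}(1−X) = 2.708 kmol/m³.
Along a PFR/batch, dC_S/dC_A = −r_S/(r_R+r_S) = −k₂/(k₂+k₁·C_A).
Integrating from C_{A0} to C_A: C_S = (0.192/1.15)·ln[(0.192+1.15·4.06)/(0.192+1.15·2.71)] = 0.1670·ln(4.861/3.306) = 0.06435 kmol/m³.
Then C_R = (C_{A0}−C_A) − C_S = 1.352 − 0.06435 = 1.288 kmol/m³.
S̃_{R/S} = C_R/C_S = 1.288/0.06435 = 20.0.

20.0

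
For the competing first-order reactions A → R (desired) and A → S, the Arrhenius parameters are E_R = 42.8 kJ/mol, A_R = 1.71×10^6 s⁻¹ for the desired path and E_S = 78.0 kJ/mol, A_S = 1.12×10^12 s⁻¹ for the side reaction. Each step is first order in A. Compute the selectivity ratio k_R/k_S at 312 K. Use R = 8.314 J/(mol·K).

1.19

With equal orders, S_{R/S} = k_R/k_S = (A_R/A_S)·exp[(E_S−E_R)/(RT)].
(E_S−E_R)/(RT) = (78.0−42.8)×10³/(8.314×312) = 35200/2594 = 13.57.
k_R/k_S = (1.71×10^6/1.12×10^12)·exp(13.57) = 1.527×10^-6 × 7.823×10^5 = 1.19.
Since E_R < E_S, lowering the temperature improves selectivity toward R.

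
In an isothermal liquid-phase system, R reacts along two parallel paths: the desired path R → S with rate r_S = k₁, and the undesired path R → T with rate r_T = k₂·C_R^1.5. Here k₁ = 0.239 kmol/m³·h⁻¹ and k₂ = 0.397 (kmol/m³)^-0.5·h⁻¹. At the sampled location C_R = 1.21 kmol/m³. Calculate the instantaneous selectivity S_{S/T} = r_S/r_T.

S_{S/T} = r_S/r_T = (k₁)/(k₂·C_R^1.5) = (k₁/k₂)·C_R^-1.5.
= (0.239) / (0.397×1.210^1.5) = 0.2390/0.5284 = 0.452.
The undesired path is higher order in R, so low C_R (CSTR or dilute feed) favours S.

0.452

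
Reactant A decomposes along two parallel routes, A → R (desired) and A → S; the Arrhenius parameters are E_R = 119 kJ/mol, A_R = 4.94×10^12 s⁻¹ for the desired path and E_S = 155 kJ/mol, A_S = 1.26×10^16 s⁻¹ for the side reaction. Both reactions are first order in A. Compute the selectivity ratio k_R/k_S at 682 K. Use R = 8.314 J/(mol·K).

k_R/k_S = (A_R/A_S)·exp[−(E_R−E_S)/(RT)] = (A_R/A_S)·exp[(E_S−E_R)/(RT)].
(E_S−E_R)/(RT) = (155−119)×10³/(8.314×682) = 36000/5670 = 6.349.
k_R/k_S = (4.94×10^12/1.26×10^16)·exp(6.349) = 3.921×10^-4 × 571.9 = 0.224.

0.224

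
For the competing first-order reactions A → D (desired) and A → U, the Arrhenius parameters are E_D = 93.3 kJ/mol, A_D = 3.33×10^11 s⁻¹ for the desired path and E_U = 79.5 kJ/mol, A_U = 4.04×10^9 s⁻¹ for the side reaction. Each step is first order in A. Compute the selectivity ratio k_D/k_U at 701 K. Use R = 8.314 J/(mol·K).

7.72

k_D/k_U = (A_D/A_U)·exp[−(E_D−E_U)/(RT)] = (A_D/A_U)·exp[(E_U−E_D)/(RT)].
(E_U−E_D)/(RT) = (79.5−93.3)×10³/(8.314×701) = -13800/5828 = -2.368.
k_D/k_U = (3.33×10^11/4.04×10^9)·exp(-2.368) = 82.43 × 0.09368 = 7.72.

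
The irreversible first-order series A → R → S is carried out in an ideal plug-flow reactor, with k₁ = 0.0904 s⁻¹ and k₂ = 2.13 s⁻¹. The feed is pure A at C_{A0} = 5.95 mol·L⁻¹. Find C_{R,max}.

0.220 mol·L⁻¹

At the optimum, C_{R,max}/C_{A0} = (k₁/k₂)^[k₂/(k₂−k₁)].
= (0.0904/2.13)^(2.13/(2.13−0.0904)) = (0.04244)^(1.044) = 0.03690.
C_{R,max} = 0.03690×5.95 = 0.220 mol·L⁻¹.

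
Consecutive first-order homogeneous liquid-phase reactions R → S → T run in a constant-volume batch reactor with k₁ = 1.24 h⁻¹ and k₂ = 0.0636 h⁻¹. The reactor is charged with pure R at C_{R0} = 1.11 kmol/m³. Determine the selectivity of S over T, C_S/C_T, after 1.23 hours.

20.1

Solving the coupled first-order balances gives C_S(t) = [k₁/(k₂−k₁)]·C_{R0}·(e^(−k₁t) − e^(−k₂t)).
e^(−k₁t) = e^(−1.24×1.23) = e^(−1.525) = 0.2176; e^(−k₂t) = e^(−0.07823) = 0.9248.
C_S = 1.24×1.11/(0.0636−1.24) × (0.2176−0.9248) = (-1.170)×(-0.7072) = 0.8274 kmol/m³.
C_R = C_{R0}e^(−k₁t) = 0.2415 kmol/m³, so C_T = C_{R0}−C_R−C_S = 0.04109 kmol/m³; C_S/C_T = 20.1.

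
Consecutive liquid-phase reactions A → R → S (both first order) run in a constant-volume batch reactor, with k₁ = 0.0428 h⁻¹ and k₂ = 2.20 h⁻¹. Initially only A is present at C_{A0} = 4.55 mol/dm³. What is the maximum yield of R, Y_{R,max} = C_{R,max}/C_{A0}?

0.0180

At the optimum, C_{R,max}/C_{A0} = (k₁/k₂)^[k₂/(k₂−k₁)].
= (0.0428/2.20)^(2.20/(2.20−0.0428)) = (0.01945)^(1.020) = 0.01799.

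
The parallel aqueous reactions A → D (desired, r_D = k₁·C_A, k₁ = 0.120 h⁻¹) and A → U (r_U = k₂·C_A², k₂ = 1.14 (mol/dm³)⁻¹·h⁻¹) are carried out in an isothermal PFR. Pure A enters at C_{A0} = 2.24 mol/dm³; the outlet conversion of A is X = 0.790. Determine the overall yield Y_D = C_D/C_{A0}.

0.0660

C_A = C_{A0}(1−X) = 0.4704 mol/dm³.
Along a PFR/batch, dC_D/dC_A = −r_D/(r_D+r_U) = −k₁/(k₁+k₂·C_A).
Integrating from C_{A0} to C_A: C_D = (0.120/1.14)·ln[(0.120+1.14·2.24)/(0.120+1.14·0.470)] = 0.1053·ln(2.674/0.6563) = 0.1479 mol/dm³.
Y_D = C_D/C_{A0} = 0.1479/2.24 = 0.0660.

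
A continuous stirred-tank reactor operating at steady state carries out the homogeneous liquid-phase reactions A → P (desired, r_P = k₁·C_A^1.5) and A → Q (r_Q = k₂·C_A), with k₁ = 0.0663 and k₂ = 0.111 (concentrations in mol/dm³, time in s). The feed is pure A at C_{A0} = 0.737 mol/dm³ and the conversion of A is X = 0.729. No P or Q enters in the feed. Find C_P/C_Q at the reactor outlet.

0.267

Exit C_A = C_{A0}(1−X) = 0.737×0.271 = 0.1997 mol/dm³.
Rates in a CSTR are evaluated at the outlet concentration: r_P = 0.0663×0.1997^1.5 = 0.005918, r_Q = 0.111×0.1997 = 0.02217.
Overall selectivity = C_P/C_Q = r_Pτ/(r_Qτ) = r_P/r_Q = 0.267.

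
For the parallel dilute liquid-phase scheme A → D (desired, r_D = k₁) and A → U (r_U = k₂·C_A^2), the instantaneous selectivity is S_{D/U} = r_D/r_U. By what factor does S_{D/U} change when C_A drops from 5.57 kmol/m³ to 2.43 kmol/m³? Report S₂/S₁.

S_{D/U} = (k₁/k₂)·C_A^-2, so S₂/S₁ = (C_{A,2}/C_{A,1})^-2.
= (2.43/5.57)^(-2) = (0.4363)^(-2) = 5.25.
Selectivity toward D rises as C_A falls — low-concentration operation is favoured.

5.25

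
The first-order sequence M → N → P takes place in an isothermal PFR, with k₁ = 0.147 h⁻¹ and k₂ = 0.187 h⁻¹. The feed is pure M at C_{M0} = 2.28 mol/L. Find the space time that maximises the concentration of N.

Setting dC_N/dτ = 0 gives τ_opt = ln(k₂/k₁)/(k₂−k₁).
= ln(0.187/0.147)/(0.187−0.147) = ln(1.272)/0.04000 = 0.2407/0.04000 = 6.02 h.

6.02 h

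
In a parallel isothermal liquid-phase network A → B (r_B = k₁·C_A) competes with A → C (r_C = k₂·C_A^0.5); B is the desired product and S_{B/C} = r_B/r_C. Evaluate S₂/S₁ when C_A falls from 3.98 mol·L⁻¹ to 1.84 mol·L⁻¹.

0.680

S_{B/C} = (k₁/k₂)·C_A^0.5, so S₂/S₁ = (C_{A,2}/C_{A,1})^0.5.
= (1.84/3.98)^0.5 = (0.4623)^0.5 = 0.680.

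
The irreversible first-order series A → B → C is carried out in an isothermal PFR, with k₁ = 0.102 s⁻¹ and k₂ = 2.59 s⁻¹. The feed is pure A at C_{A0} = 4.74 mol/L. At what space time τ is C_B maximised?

For first-order series the maximum of C_B occurs at τ_opt = ln(k₂/k₁)/(k₂−k₁).
= ln(2.59/0.102)/(2.59−0.102) = ln(25.39)/2.488 = 3.234/2.488 = 1.30 s.

1.30 s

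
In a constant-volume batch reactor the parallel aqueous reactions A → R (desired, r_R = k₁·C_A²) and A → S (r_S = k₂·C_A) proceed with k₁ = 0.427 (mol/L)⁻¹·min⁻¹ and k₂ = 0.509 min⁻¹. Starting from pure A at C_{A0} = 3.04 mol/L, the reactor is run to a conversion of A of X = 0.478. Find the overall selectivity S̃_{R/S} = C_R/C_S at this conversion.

C_A = C_{A0}(1−X) = 1.587 mol/L.
Along a PFR/batch, dC_S/dC_A = −r_S/(r_R+r_S) = −k₂/(k₂+k₁·C_A).
Integrating from C_{A0} to C_A: C_S = (0.509/0.427)·ln[(0.509+0.427·3.04)/(0.509+0.427·1.59)] = 1.192·ln(1.807/1.187) = 0.5014 mol/L.
Then C_R = (C_{A0}−C_A) − C_S = 1.453 − 0.5014 = 0.9517 mol/L.
S̃_{R/S} = C_R/C_S = 0.9517/0.5014 = 1.90.

1.90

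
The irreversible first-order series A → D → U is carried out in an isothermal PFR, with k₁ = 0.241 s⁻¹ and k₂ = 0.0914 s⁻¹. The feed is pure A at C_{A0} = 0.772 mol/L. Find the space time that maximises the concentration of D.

The intermediate peaks when r₁ = r₂, i.e. k₁e^(−k₁τ) = k₂e^(−k₂τ), giving τ_opt = ln(k₂/k₁)/(k₂−k₁).
= ln(0.0914/0.241)/(0.0914−0.241) = ln(0.3793)/-0.1496 = -0.9696/-0.1496 = 6.48 s.

6.48 s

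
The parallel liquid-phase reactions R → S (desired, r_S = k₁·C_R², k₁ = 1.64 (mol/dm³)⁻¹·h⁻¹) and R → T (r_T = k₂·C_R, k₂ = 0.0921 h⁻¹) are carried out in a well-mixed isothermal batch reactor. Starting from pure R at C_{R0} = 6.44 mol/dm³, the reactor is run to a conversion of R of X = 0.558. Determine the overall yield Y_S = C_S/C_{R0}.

C_R = C_{R0}(1−X) = 2.846 mol/dm³.
Along a PFR/batch, dC_T/dC_R = −r_T/(r_S+r_T) = −k₂/(k₂+k₁·C_R).
Integrating from C_{R0} to C_R: C_T = (0.0921/1.64)·ln[(0.0921+1.64·6.44)/(0.0921+1.64·2.85)] = 0.05616·ln(10.65/4.760) = 0.04524 mol/dm³.
Then C_S = (C_{R0}−C_R) − C_T = 3.594 − 0.04524 = 3.548 mol/dm³.
Y_S = C_S/C_{R0} = 3.548/6.44 = 0.551.

0.551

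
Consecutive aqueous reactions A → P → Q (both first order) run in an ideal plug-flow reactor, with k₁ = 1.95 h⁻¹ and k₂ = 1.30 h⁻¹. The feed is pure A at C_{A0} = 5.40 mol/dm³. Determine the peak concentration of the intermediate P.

For a first-order series the maximum intermediate yield is C_{P,max}/C_{A0} = (k₁/k₂)^[k₂/(k₂−k₁)].
= (1.95/1.30)^(1.30/(1.30−1.95)) = (1.500)^(-2.000) = 0.4444.
C_{P,max} = 0.4444×5.40 = 2.40 mol/dm³.

2.40 mol/dm³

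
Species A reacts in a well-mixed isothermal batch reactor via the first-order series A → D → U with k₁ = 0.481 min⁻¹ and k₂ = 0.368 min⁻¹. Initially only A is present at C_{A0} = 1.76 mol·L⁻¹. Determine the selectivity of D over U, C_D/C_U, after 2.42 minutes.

1.55

The intermediate concentration in a first-order A→B→C sequence is C_D = k₁C_{A0}(e^(−k₁t) − e^(−k₂t))/(k₂−k₁).
e^(−k₁t) = e^(−0.481×2.42) = e^(−1.164) = 0.3122; e^(−k₂t) = e^(−0.8906) = 0.4104.
C_D = 0.481×1.76/(0.368−0.481) × (0.3122−0.4104) = (-7.492)×(-0.09820) = 0.7357 mol·L⁻¹.
C_A = C_{A0}e^(−k₁t) = 0.5495 mol·L⁻¹, so C_U = C_{A0}−C_A−C_D = 0.4748 mol·L⁻¹; C_D/C_U = 1.55.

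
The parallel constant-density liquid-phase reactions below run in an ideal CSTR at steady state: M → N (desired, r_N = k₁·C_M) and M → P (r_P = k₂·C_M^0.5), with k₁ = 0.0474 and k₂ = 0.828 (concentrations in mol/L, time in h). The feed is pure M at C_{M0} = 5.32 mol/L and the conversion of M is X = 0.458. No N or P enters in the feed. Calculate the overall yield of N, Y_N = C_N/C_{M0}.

0.0406

Exit C_M = C_{M0}(1−X) = 5.32×0.542 = 2.883 mol/L.
In a CSTR the entire volume is at exit conditions, so r_N = 0.0474×2.883 = 0.1367 and r_P = 0.828×2.883^0.5 = 1.406.
Fraction of consumed M going to N: r_N/(r_N+r_P) = 0.08860.
C_N = 0.08860·C_{M0}·X = 0.08860×5.32×0.458 = 0.216 mol/L; Y_N = C_N/C_{M0} = 0.0406.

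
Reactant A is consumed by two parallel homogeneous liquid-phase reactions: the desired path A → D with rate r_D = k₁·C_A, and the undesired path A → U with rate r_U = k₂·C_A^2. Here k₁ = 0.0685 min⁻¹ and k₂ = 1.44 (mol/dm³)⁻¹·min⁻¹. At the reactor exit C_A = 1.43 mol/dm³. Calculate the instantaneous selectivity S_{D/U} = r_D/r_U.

0.0333

S_{D/U} = r_D/r_U = (k₁·C_A)/(k₂·C_A^2) = (k₁/k₂)·C_A⁻¹.
= (0.0685×1.430) / (1.44×1.430^2) = 0.09796/2.945 = 0.0333.
The undesired path is higher order in A, so low C_A (CSTR or dilute feed) favours D.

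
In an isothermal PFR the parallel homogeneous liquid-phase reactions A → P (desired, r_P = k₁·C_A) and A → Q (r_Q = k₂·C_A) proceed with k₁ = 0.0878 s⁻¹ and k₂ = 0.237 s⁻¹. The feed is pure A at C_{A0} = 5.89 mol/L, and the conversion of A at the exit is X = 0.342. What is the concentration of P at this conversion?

0.545 mol/L

C_A = C_{A0}(1−X) = 3.876 mol/L.
Both paths are first order in A, so the instantaneous fraction to P is constant: dC_P/d(−C_A) = k₁/(k₁+k₂) = 0.2703.
C_P = 0.2703·(C_{A0}−C_A) = 0.2703×2.014 = 0.545 mol/L.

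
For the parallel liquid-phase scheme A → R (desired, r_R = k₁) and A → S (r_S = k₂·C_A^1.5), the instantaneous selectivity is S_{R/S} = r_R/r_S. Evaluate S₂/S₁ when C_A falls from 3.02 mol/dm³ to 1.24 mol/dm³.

S_{R/S} = (k₁/k₂)·C_A^-1.5, so S₂/S₁ = (C_{A,2}/C_{A,1})^-1.5.
= (1.24/3.02)^(-1.5) = (0.4106)^(-1.5) = 3.80.
Selectivity toward R rises as C_A falls — low-concentration operation is favoured.

3.80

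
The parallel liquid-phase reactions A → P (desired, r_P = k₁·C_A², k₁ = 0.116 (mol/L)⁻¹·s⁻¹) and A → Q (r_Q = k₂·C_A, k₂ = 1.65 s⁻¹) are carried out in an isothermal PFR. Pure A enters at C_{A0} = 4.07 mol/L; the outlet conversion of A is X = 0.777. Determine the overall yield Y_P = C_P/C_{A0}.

C_A = C_{A0}(1−X) = 0.9076 mol/L.
Along a PFR/batch, dC_Q/dC_A = −r_Q/(r_P+r_Q) = −k₂/(k₂+k₁·C_A).
Integrating from C_{A0} to C_A: C_Q = (1.65/0.116)·ln[(1.65+0.116·4.07)/(1.65+0.116·0.908)] = 14.22·ln(2.122/1.755) = 2.700 mol/L.
Then C_P = (C_{A0}−C_A) − C_Q = 3.162 − 2.700 = 0.4629 mol/L.
Y_P = C_P/C_{A0} = 0.4629/4.07 = 0.114.

0.114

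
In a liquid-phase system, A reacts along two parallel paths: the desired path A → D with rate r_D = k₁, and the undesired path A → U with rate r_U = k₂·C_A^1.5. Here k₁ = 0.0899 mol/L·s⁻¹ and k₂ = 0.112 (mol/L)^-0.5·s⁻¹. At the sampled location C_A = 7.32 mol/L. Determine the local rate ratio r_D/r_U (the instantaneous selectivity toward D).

S_{D/U} = r_D/r_U = (k₁)/(k₂·C_A^1.5) = (k₁/k₂)·C_A^-1.5.
= (0.0899) / (0.112×7.320^1.5) = 0.08990/2.218 = 0.0405.
The undesired path is higher order in A, so low C_A (CSTR or dilute feed) favours D.

0.0405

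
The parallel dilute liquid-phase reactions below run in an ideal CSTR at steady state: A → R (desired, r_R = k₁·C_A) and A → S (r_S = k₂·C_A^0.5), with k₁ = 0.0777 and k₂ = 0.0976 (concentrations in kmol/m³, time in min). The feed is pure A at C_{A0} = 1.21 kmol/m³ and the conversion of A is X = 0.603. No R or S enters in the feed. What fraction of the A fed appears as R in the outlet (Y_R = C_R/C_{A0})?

0.214

Exit C_A = C_{A0}(1−X) = 1.21×0.397 = 0.4804 kmol/m³.
In a CSTR the entire volume is at exit conditions, so r_R = 0.0777×0.4804 = 0.03732 and r_S = 0.0976×0.4804^0.5 = 0.06765.
Fraction of consumed A going to R: r_R/(r_R+r_S) = 0.3556.
C_R = 0.3556·C_{A0}·X = 0.3556×1.21×0.603 = 0.259 kmol/m³; Y_R = C_R/C_{A0} = 0.214.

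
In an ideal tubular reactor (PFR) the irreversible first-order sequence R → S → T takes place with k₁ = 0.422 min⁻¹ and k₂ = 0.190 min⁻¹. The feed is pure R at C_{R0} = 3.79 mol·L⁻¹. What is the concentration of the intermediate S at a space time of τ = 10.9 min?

0.800 mol·L⁻¹

Solving the coupled first-order balances gives C_S(τ) = [k₁/(k₂−k₁)]·C_{R0}·(e^(−k₁τ) − e^(−k₂τ)).
e^(−k₁τ) = e^(−0.422×10.9) = e^(−4.600) = 0.01005; e^(−k₂τ) = e^(−2.071) = 0.1261.
C_S = 0.422×3.79/(0.190−0.422) × (0.01005−0.1261) = (-6.894)×(-0.1160) = 0.7997 mol·L⁻¹.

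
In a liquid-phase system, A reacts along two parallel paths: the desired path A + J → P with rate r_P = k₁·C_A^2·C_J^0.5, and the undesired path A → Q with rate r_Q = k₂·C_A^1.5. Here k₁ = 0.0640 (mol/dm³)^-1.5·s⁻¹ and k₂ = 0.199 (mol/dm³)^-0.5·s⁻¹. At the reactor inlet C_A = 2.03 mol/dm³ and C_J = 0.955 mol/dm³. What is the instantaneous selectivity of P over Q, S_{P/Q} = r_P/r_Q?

S_{P/Q} = r_P/r_Q = (k₁·C_A^2·C_J^0.5)/(k₂·C_A^1.5) = (k₁/k₂)·C_A^0.5·C_J^0.5.
= (0.0640×2.030^2×0.9550^0.5) / (0.199×2.030^1.5) = 0.2577/0.5756 = 0.448.
Since the desired path is higher order in A, keeping C_A high (PFR or concentrated feed) favours P.

0.448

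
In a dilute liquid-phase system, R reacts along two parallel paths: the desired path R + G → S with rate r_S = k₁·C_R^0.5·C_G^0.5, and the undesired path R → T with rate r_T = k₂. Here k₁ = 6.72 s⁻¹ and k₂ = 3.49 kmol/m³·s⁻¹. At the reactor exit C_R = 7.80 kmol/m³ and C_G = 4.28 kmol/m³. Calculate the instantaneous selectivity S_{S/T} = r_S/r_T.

S_{S/T} = r_S/r_T = (k₁·C_R^0.5·C_G^0.5)/(k₂) = (k₁/k₂)·C_R^0.5·C_G^0.5.
= (6.72×7.800^0.5×4.280^0.5) / (3.49) = 38.83/3.490 = 11.1.

11.1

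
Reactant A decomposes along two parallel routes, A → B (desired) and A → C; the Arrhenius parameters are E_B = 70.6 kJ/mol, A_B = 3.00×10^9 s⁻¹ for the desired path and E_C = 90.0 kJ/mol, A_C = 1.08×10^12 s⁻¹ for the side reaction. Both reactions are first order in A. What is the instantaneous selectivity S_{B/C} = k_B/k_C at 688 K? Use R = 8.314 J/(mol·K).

With equal orders, S_{B/C} = k_B/k_C = (A_B/A_C)·exp[(E_C−E_B)/(RT)].
(E_C−E_B)/(RT) = (90.0−70.6)×10³/(8.314×688) = 19400/5720 = 3.392.
k_B/k_C = (3.00×10^9/1.08×10^12)·exp(3.392) = 0.002778 × 29.71 = 0.0825.
Since E_B < E_C, lowering the temperature improves selectivity toward B.

0.0825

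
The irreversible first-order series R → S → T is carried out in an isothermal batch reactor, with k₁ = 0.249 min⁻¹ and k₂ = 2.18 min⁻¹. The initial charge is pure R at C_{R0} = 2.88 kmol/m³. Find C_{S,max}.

0.249 kmol/m³

For a first-order series the maximum intermediate yield is C_{S,max}/C_{R0} = (k₁/k₂)^[k₂/(k₂−k₁)].
= (0.249/2.18)^(2.18/(2.18−0.249)) = (0.1142)^(1.129) = 0.08635.
C_{S,max} = 0.08635×2.88 = 0.249 kmol/m³.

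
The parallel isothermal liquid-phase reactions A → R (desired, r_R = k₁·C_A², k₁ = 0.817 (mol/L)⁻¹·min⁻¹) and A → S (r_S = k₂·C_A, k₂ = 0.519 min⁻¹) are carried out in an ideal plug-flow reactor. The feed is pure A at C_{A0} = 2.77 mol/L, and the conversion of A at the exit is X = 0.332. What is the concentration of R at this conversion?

C_A = C_{A0}(1−X) = 1.850 mol/L.
Along a PFR/batch, dC_S/dC_A = −r_S/(r_R+r_S) = −k₂/(k₂+k₁·C_A).
Integrating from C_{A0} to C_A: C_S = (0.519/0.817)·ln[(0.519+0.817·2.77)/(0.519+0.817·1.85)] = 0.6353·ln(2.782/2.031) = 0.2000 mol/L.
Then C_R = (C_{A0}−C_A) − C_S = 0.9196 − 0.2000 = 0.7197 mol/L.

0.720 mol/L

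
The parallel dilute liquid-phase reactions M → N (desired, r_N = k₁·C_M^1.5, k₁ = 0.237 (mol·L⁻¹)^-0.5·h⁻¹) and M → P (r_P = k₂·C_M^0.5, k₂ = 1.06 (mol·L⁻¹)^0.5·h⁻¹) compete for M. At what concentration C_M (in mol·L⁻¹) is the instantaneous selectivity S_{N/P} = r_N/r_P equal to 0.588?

2.63 mol·L⁻¹

S_{N/P} = (k₁/k₂)·C_M ⇒ C_M = S·k₂/k₁.
= 0.588×1.06/0.237 = 2.63 mol·L⁻¹.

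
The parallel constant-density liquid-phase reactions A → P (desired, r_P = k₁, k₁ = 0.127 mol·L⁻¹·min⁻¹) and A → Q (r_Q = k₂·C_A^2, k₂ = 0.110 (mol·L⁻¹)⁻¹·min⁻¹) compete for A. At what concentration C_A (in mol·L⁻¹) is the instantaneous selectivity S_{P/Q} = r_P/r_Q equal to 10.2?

0.336 mol·L⁻¹

S_{P/Q} = (k₁/k₂)·C_A^-2 ⇒ C_A = (S·k₂/k₁)^(-0.5).
= (10.2×0.110/0.127)^(-0.5) = (8.835)^(-0.5) = 0.336 mol·L⁻¹.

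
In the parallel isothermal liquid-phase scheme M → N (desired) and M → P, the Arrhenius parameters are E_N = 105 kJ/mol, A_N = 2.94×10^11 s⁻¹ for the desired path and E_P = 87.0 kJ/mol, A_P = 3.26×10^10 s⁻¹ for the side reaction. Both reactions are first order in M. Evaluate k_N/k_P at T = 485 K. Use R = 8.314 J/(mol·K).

0.104

k_N/k_P = (A_N/A_P)·exp[−(E_N−E_P)/(RT)] = (A_N/A_P)·exp[(E_P−E_N)/(RT)].
(E_P−E_N)/(RT) = (87.0−105)×10³/(8.314×485) = -18000/4032 = -4.464.
k_N/k_P = (2.94×10^11/3.26×10^10)·exp(-4.464) = 9.018 × 0.01152 = 0.104.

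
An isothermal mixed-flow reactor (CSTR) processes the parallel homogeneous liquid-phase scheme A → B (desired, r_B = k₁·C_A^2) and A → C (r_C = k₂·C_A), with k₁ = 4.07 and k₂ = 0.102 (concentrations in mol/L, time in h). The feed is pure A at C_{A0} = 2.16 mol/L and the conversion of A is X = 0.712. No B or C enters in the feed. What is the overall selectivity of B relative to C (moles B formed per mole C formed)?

Exit C_A = C_{A0}(1−X) = 2.16×0.288 = 0.6221 mol/L.
Rates in a CSTR are evaluated at the outlet concentration: r_B = 4.07×0.6221^2 = 1.575, r_C = 0.102×0.6221 = 0.06345.
Overall selectivity = C_B/C_C = r_Bτ/(r_Cτ) = r_B/r_C = 24.8.

24.8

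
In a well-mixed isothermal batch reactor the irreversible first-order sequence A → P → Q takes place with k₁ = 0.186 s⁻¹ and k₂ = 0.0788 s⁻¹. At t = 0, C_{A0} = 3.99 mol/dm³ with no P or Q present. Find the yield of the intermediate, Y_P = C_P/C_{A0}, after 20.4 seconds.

0.309

The intermediate concentration in a first-order A→B→C sequence is C_P = k₁C_{A0}(e^(−k₁t) − e^(−k₂t))/(k₂−k₁).
e^(−k₁t) = e^(−0.186×20.4) = e^(−3.794) = 0.02250; e^(−k₂t) = e^(−1.608) = 0.2004.
C_P = 0.186×3.99/(0.0788−0.186) × (0.02250−0.2004) = (-6.923)×(-0.1779) = 1.232 mol/dm³.
Y_P = C_P/C_{A0} = 1.232/3.99 = 0.309.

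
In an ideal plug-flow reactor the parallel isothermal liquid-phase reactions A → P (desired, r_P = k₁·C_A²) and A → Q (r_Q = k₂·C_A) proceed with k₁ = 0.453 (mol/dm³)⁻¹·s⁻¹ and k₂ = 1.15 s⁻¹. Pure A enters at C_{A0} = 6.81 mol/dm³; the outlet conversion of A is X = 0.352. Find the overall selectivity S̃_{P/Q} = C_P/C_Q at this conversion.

C_A = C_{A0}(1−X) = 4.413 mol/dm³.
Along a PFR/batch, dC_Q/dC_A = −r_Q/(r_P+r_Q) = −k₂/(k₂+k₁·C_A).
Integrating from C_{A0} to C_A: C_Q = (1.15/0.453)·ln[(1.15+0.453·6.81)/(1.15+0.453·4.41)] = 2.539·ln(4.235/3.149) = 0.7521 mol/dm³.
Then C_P = (C_{A0}−C_A) − C_Q = 2.397 − 0.7521 = 1.645 mol/dm³.
S̃_{P/Q} = C_P/C_Q = 1.645/0.7521 = 2.19.

2.19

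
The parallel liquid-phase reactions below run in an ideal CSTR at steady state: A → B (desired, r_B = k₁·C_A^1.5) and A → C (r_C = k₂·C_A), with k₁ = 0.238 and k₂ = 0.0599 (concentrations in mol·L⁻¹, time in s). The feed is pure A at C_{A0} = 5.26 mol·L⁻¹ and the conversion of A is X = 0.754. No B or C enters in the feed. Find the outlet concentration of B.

3.25 mol·L⁻¹

Exit C_A = C_{A0}(1−X) = 5.26×0.246 = 1.294 mol·L⁻¹.
A CSTR operates uniformly at the exit composition, giving r_B = 0.3503 and r_C = 0.07751 (each k·C_A^n at C_A = 1.294).
Fraction of consumed A going to B: r_B/(r_B+r_C) = 0.8188.
C_B = 0.8188·C_{A0}·X = 0.8188×5.26×0.754 = 3.25 mol·L⁻¹.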